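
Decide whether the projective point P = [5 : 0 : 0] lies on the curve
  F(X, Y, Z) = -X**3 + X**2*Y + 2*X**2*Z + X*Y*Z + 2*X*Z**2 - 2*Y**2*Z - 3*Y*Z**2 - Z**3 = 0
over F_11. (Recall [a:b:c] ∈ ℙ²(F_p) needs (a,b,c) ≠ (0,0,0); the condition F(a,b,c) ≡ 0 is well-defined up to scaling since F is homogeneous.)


F(5,0,0) ≡ 7 (mod 11); P is NOT on the curve.

Evaluate F(5, 0, 0) term-by-term (mod 11).
  -X**3 ↦ -1·125·1·1 = -125
  X**2*Y ↦ 1·25·0·1 = 0
  2*X**2*Z ↦ 2·25·1·0 = 0
  X*Y*Z ↦ 1·5·0·0 = 0
  2*X*Z**2 ↦ 2·5·1·0 = 0
  -2*Y**2*Z ↦ -2·1·0·0 = 0
  -3*Y*Z**2 ↦ -3·1·0·0 = 0
  -Z**3 ↦ -1·1·1·0 = 0
Sum: F(5, 0, 0) = (-125) + (0) + (0) + (0) + (0) + (0) + (0) + (0) = -125.
Reducing mod 11: -125 ≡ 7 (mod 11).
Since F(a, b, c) ≡ 7 ≠ 0 (mod 11), P does NOT lie on the curve.


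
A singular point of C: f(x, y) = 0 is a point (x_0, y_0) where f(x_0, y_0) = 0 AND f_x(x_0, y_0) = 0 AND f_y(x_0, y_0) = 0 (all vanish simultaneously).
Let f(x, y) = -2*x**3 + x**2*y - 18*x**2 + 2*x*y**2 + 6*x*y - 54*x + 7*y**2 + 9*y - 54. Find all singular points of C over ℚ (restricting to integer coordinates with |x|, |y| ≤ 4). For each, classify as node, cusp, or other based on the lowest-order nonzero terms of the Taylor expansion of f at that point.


Singular points: {(-3, 0)}; classification: cusp.

Compute partial derivatives:
  f_x = -6*x**2 + 2*x*y - 36*x + 2*y**2 + 6*y - 54.
  f_y = x**2 + 4*x*y + 6*x + 14*y + 9.
Scan x_0 ∈ {−4, ..., 4}. For each x_0, f_y(x_0, y) is a polynomial in y; find its integer roots y ∈ {−4, ..., 4}, then test f_x and f at those candidates.
  x = -4: f_y(-4, y) = 1 - 2*y; no integer root y with |y| ≤ 4.
  x = -3: f_y(-3, y) = 2*y; vanishes at y ∈ {0}. (-3, 0): f_x = 0, f = 0 — SINGULAR.
  x = -2: f_y(-2, y) = 6*y + 1; no integer root y with |y| ≤ 4.
  x = -1: f_y(-1, y) = 10*y + 4; no integer root y with |y| ≤ 4.
  x = 0: f_y(0, y) = 14*y + 9; no integer root y with |y| ≤ 4.
  x = 1: f_y(1, y) = 18*y + 16; no integer root y with |y| ≤ 4.
  x = 2: f_y(2, y) = 22*y + 25; no integer root y with |y| ≤ 4.
  x = 3: f_y(3, y) = 26*y + 36; no integer root y with |y| ≤ 4.
  x = 4: f_y(4, y) = 30*y + 49; no integer root y with |y| ≤ 4.
Only singular point on the grid: (-3, 0).
Classify: substitute x = -3 + u, y = 0 + v and expand: f = -2*u**3 + u**2*v + 2*u*v**2 + v**2.
No constant or linear terms (consistent with a singular point). Quadratic part: v**2. Cubic part: -2*u**3 + u**2*v + 2*u*v**2.
The quadratic part v**2 is a perfect square, so there is a single (double) tangent line v = 0, i.e. y = 0. Restricting the cubic part to that line (v = 0) leaves -2*u**3 ≠ 0, so f is not divisible by v and the branch is v² ≈ 2*u**3 to lowest order — this is a cusp.
Classification: cusp.


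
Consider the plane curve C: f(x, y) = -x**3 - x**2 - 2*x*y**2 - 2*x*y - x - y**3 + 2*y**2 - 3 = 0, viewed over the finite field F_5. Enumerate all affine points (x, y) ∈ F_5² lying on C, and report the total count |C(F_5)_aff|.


Affine F_5-points: {(0, 4), (4, 2)}; count = 2.

For each of the 25 pairs (x, y) ∈ F_5², evaluate f(x, y) mod 5. Record the zeros.
  x = 0: [0↦2, 1↦3, 2↦2, 3↦3, 4↦0]  zeros at y ∈ {4}
  x = 1: [0↦4, 1↦1, 2↦2, 3↦1, 4↦2]  zeros at y ∈ ∅
  x = 2: [0↦3, 1↦1, 2↦4, 3↦1, 4↦1]  zeros at y ∈ ∅
  x = 3: [0↦3, 1↦2, 2↦2, 3↦2, 4↦1]  zeros at y ∈ ∅
  x = 4: [0↦3, 1↦3, 2↦0, 3↦3, 4↦1]  zeros at y ∈ {2}
Collecting zeros: affine points = {(0, 4), (4, 2)}.
Total count |C(F_5)_aff| = 2.


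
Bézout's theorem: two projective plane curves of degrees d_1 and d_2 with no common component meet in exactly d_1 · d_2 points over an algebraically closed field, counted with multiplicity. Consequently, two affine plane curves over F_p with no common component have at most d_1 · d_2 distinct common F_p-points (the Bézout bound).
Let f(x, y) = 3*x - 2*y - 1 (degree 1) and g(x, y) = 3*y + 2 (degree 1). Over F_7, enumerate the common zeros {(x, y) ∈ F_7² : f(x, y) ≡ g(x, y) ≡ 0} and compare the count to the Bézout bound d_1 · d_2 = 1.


Common zeros: {(3, 4)}; count = 1; Bézout bound = 1.

deg(f) = 1, deg(g) = 1, so Bézout bound = 1.
Scan x ∈ F_7. For each x, list the y ∈ F_7 with f(x, y) ≡ 0 and those with g(x, y) ≡ 0 (mod 7); the common zeros in that column are the intersection.
  x = 0: f ≡ 0 at y ∈ {3}; g ≡ 0 at y ∈ {4}; common: ∅.
  x = 1: f ≡ 0 at y ∈ {1}; g ≡ 0 at y ∈ {4}; common: ∅.
  x = 2: f ≡ 0 at y ∈ {6}; g ≡ 0 at y ∈ {4}; common: ∅.
  x = 3: f ≡ 0 at y ∈ {4}; g ≡ 0 at y ∈ {4}; common: {4}.
  x = 4: f ≡ 0 at y ∈ {2}; g ≡ 0 at y ∈ {4}; common: ∅.
  x = 5: f ≡ 0 at y ∈ {0}; g ≡ 0 at y ∈ {4}; common: ∅.
  x = 6: f ≡ 0 at y ∈ {5}; g ≡ 0 at y ∈ {4}; common: ∅.
Collecting: common zeros = {(3, 4)}, so the count is 1.
Comparison with the Bézout bound: 1 ≤ 1 = deg(f)·deg(g), as expected for curves with no common component (the bound is attained).


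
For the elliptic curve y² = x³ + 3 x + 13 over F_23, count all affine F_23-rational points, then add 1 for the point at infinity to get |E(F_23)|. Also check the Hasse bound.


Affine points = {(0, 6), (0, 17), (2, 2), (2, 21), (3, 7), (3, 16), (7, 3), (7, 20), (10, 10), (10, 13), (12, 11), (12, 12), (13, 8), (13, 15), (14, 4), (14, 19), (15, 11), (15, 12), (17, 3), (17, 20), (19, 11), (19, 12), (20, 0), (22, 3), (22, 20)}; affine count = 25; |E(F_23)| = 26.

Discriminant check: Δ ∝ 4a³ + 27b² = 4·3³ + 27·13² = 4·27 + 27·169 ≡ 2 (mod 23). Nonzero ⇒ E is nonsingular.
For each x ∈ F_23, compute rhs = x³ + 3·x + 13 mod 23, then count y ∈ F_23 with y² ≡ rhs.
  x = 0: rhs = 13, matching y values: 6, 17 (2 points).
  x = 1: rhs = 17, matching y values: none (0 points).
  x = 2: rhs = 4, matching y values: 2, 21 (2 points).
  x = 3: rhs = 3, matching y values: 7, 16 (2 points).
  x = 4: rhs = 20, matching y values: none (0 points).
  x = 5: rhs = 15, matching y values: none (0 points).
  x = 6: rhs = 17, matching y values: none (0 points).
  x = 7: rhs = 9, matching y values: 3, 20 (2 points).
  x = 8: rhs = 20, matching y values: none (0 points).
  x = 9: rhs = 10, matching y values: none (0 points).
  x = 10: rhs = 8, matching y values: 10, 13 (2 points).
  x = 11: rhs = 20, matching y values: none (0 points).
  x = 12: rhs = 6, matching y values: 11, 12 (2 points).
  x = 13: rhs = 18, matching y values: 8, 15 (2 points).
  x = 14: rhs = 16, matching y values: 4, 19 (2 points).
  x = 15: rhs = 6, matching y values: 11, 12 (2 points).
  x = 16: rhs = 17, matching y values: none (0 points).
  x = 17: rhs = 9, matching y values: 3, 20 (2 points).
  x = 18: rhs = 11, matching y values: none (0 points).
  x = 19: rhs = 6, matching y values: 11, 12 (2 points).
  x = 20: rhs = 0, matching y values: 0 (1 points).
  x = 21: rhs = 22, matching y values: none (0 points).
  x = 22: rhs = 9, matching y values: 3, 20 (2 points).
Total affine count: 25.
Full point count |E(F_23)| = 25 + 1 = 26.
Hasse bound: |26 − (23+1)| = |2| = 2 ≤ 2√23 ≈ 9.5917 ✓.


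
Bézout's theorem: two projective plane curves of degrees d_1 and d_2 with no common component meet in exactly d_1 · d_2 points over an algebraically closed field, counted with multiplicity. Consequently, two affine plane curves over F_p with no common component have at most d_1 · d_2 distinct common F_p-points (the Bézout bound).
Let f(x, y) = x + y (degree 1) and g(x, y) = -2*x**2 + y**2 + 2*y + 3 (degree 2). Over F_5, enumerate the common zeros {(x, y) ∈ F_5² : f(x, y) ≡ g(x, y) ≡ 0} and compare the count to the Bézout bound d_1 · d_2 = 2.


Common zeros: {(1, 4), (2, 3)}; count = 2; Bézout bound = 2.

deg(f) = 1, deg(g) = 2, so Bézout bound = 2.
Scan x ∈ F_5. For each x, list the y ∈ F_5 with f(x, y) ≡ 0 and those with g(x, y) ≡ 0 (mod 5); the common zeros in that column are the intersection.
  x = 0: f ≡ 0 at y ∈ {0}; g ≡ 0 at y ∈ ∅; common: ∅.
  x = 1: f ≡ 0 at y ∈ {4}; g ≡ 0 at y ∈ {4}; common: {4}.
  x = 2: f ≡ 0 at y ∈ {3}; g ≡ 0 at y ∈ {0, 3}; common: {3}.
  x = 3: f ≡ 0 at y ∈ {2}; g ≡ 0 at y ∈ {0, 3}; common: ∅.
  x = 4: f ≡ 0 at y ∈ {1}; g ≡ 0 at y ∈ {4}; common: ∅.
Collecting: common zeros = {(1, 4), (2, 3)}, so the count is 2.
Comparison with the Bézout bound: 2 ≤ 2 = deg(f)·deg(g), as expected for curves with no common component (the bound is attained).


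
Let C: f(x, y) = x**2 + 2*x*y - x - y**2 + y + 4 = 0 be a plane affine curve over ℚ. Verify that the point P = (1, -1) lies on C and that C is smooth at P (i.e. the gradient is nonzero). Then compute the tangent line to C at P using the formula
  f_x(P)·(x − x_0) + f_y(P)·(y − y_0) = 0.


Tangent line at P: -x + 5*y + 6 = 0.

Step 1: f(1, -1) = 0, so P lies on C.
Step 2: partial derivatives
  f_x(x, y) = 2*x + 2*y - 1, f_y(x, y) = 2*x - 2*y + 1.
  f_x(P) = -1, f_y(P) = 5 (gradient nonzero, so P is smooth).
Step 3: tangent line at P: -1·(x − 1) + 5·(y − -1) = 0.
Expanding: -x + 5*y + 6 = 0.


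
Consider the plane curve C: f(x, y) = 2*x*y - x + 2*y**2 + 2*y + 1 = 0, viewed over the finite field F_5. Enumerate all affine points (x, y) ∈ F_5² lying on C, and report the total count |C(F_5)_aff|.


Affine F_5-points: {(0, 1), (0, 3), (1, 0), (1, 3), (2, 3), (2, 4), (3, 3), (4, 2), (4, 3)}; count = 9.

For each of the 25 pairs (x, y) ∈ F_5², evaluate f(x, y) mod 5. Record the zeros.
  x = 0: [0↦1, 1↦0, 2↦3, 3↦0, 4↦1]  zeros at y ∈ {1, 3}
  x = 1: [0↦0, 1↦1, 2↦1, 3↦0, 4↦3]  zeros at y ∈ {0, 3}
  x = 2: [0↦4, 1↦2, 2↦4, 3↦0, 4↦0]  zeros at y ∈ {3, 4}
  x = 3: [0↦3, 1↦3, 2↦2, 3↦0, 4↦2]  zeros at y ∈ {3}
  x = 4: [0↦2, 1↦4, 2↦0, 3↦0, 4↦4]  zeros at y ∈ {2, 3}
Collecting zeros: affine points = {(0, 1), (0, 3), (1, 0), (1, 3), (2, 3), (2, 4), (3, 3), (4, 2), (4, 3)}.
Total count |C(F_5)_aff| = 9.


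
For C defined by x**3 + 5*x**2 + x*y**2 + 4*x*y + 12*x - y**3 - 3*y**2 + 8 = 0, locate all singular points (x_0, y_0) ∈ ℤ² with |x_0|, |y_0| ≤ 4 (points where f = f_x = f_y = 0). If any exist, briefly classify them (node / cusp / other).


Singular points: {(-2, -2)}; classification: node.

Compute partial derivatives:
  f_x = 3*x**2 + 10*x + y**2 + 4*y + 12.
  f_y = 2*x*y + 4*x - 3*y**2 - 6*y.
Scan x_0 ∈ {−4, ..., 4}. For each x_0, f_y(x_0, y) is a polynomial in y; find its integer roots y ∈ {−4, ..., 4}, then test f_x and f at those candidates.
  x = -4: f_y(-4, y) = -3*y**2 - 14*y - 16; vanishes at y ∈ {-2}. (-4, -2): f_x = 16 ≠ 0.
  x = -3: f_y(-3, y) = -3*y**2 - 12*y - 12; vanishes at y ∈ {-2}. (-3, -2): f_x = 5 ≠ 0.
  x = -2: f_y(-2, y) = -3*y**2 - 10*y - 8; vanishes at y ∈ {-2}. (-2, -2): f_x = 0, f = 0 — SINGULAR.
  x = -1: f_y(-1, y) = -3*y**2 - 8*y - 4; vanishes at y ∈ {-2}. (-1, -2): f_x = 1 ≠ 0.
  x = 0: f_y(0, y) = -3*y**2 - 6*y; vanishes at y ∈ {-2, 0}. (0, -2): f_x = 8 ≠ 0; (0, 0): f_x = 12 ≠ 0.
  x = 1: f_y(1, y) = -3*y**2 - 4*y + 4; vanishes at y ∈ {-2}. (1, -2): f_x = 21 ≠ 0.
  x = 2: f_y(2, y) = -3*y**2 - 2*y + 8; vanishes at y ∈ {-2}. (2, -2): f_x = 40 ≠ 0.
  x = 3: f_y(3, y) = 12 - 3*y**2; vanishes at y ∈ {-2, 2}. (3, -2): f_x = 65 ≠ 0; (3, 2): f_x = 81 ≠ 0.
  x = 4: f_y(4, y) = -3*y**2 + 2*y + 16; vanishes at y ∈ {-2}. (4, -2): f_x = 96 ≠ 0.
Only singular point on the grid: (-2, -2).
Classify: substitute x = -2 + u, y = -2 + v and expand: f = u**3 - u**2 + u*v**2 - v**3 + v**2.
No constant or linear terms (consistent with a singular point). Quadratic part: -u**2 + v**2. Cubic part: u**3 + u*v**2 - v**3.
The quadratic part v**2 - u**2 = (v − u)(v + u) splits into two distinct linear factors, so there are two distinct tangent lines y − -2 = ±(x − -2) — this is a node (ordinary double point).
Classification: node.


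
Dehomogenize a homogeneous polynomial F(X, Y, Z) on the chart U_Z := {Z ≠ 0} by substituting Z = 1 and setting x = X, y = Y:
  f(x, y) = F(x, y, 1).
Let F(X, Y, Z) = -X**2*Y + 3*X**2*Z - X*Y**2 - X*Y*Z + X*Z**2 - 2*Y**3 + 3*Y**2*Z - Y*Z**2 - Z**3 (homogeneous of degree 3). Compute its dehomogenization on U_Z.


f(x, y) = -x**2*y + 3*x**2 - x*y**2 - x*y + x - 2*y**3 + 3*y**2 - y - 1

On U_Z we set Z = 1. Each monomial c·X^i·Y^j·Z^k in F becomes c·x^i·y^j·1^k = c·x^i·y^j.
Substituting Z = 1: F(X, Y, 1) = -x**2*y + 3*x**2 - x*y**2 - x*y + x - 2*y**3 + 3*y**2 - y - 1.
Note: deg(f) ≤ deg(F) = 3; strict inequality happens when F is divisible by Z (lost terms).


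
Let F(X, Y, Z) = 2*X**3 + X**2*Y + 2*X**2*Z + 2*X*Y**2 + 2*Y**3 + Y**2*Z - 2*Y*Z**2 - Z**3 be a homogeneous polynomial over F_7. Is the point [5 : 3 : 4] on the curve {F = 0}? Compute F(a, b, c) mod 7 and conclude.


F(5,3,4) ≡ 6 (mod 7); P is NOT on the curve.

Evaluate F(5, 3, 4) term-by-term (mod 7).
  2*X**3 ↦ 2·125·1·1 = 250
  X**2*Y ↦ 1·25·3·1 = 75
  2*X**2*Z ↦ 2·25·1·4 = 200
  2*X*Y**2 ↦ 2·5·9·1 = 90
  2*Y**3 ↦ 2·1·27·1 = 54
  Y**2*Z ↦ 1·1·9·4 = 36
  -2*Y*Z**2 ↦ -2·1·3·16 = -96
  -Z**3 ↦ -1·1·1·64 = -64
Sum: F(5, 3, 4) = (250) + (75) + (200) + (90) + (54) + (36) + (-96) + (-64) = 545.
Reducing mod 7: 545 ≡ 6 (mod 7).
Since F(a, b, c) ≡ 6 ≠ 0 (mod 7), P does NOT lie on the curve.


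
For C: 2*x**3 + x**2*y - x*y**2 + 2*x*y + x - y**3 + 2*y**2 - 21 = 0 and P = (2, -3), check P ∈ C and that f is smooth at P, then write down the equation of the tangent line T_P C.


Tangent line at P: -2*x - 19*y - 53 = 0.

Step 1: f(2, -3) = 0, so P lies on C.
Step 2: partial derivatives
  f_x(x, y) = 6*x**2 + 2*x*y - y**2 + 2*y + 1, f_y(x, y) = x**2 - 2*x*y + 2*x - 3*y**2 + 4*y.
  f_x(P) = -2, f_y(P) = -19 (gradient nonzero, so P is smooth).
Step 3: tangent line at P: -2·(x − 2) + -19·(y − -3) = 0.
Expanding: -2*x - 19*y - 53 = 0.


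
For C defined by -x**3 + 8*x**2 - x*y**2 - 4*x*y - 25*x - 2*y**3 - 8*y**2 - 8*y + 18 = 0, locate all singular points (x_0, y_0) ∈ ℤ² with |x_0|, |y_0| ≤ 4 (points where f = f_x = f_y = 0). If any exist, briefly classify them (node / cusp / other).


Singular points: {(3, -2)}; classification: node.

Compute partial derivatives:
  f_x = -3*x**2 + 16*x - y**2 - 4*y - 25.
  f_y = -2*x*y - 4*x - 6*y**2 - 16*y - 8.
Scan x_0 ∈ {−4, ..., 4}. For each x_0, f_y(x_0, y) is a polynomial in y; find its integer roots y ∈ {−4, ..., 4}, then test f_x and f at those candidates.
  x = -4: f_y(-4, y) = -6*y**2 - 8*y + 8; vanishes at y ∈ {-2}. (-4, -2): f_x = -133 ≠ 0.
  x = -3: f_y(-3, y) = -6*y**2 - 10*y + 4; vanishes at y ∈ {-2}. (-3, -2): f_x = -96 ≠ 0.
  x = -2: f_y(-2, y) = -6*y**2 - 12*y; vanishes at y ∈ {-2, 0}. (-2, -2): f_x = -65 ≠ 0; (-2, 0): f_x = -69 ≠ 0.
  x = -1: f_y(-1, y) = -6*y**2 - 14*y - 4; vanishes at y ∈ {-2}. (-1, -2): f_x = -40 ≠ 0.
  x = 0: f_y(0, y) = -6*y**2 - 16*y - 8; vanishes at y ∈ {-2}. (0, -2): f_x = -21 ≠ 0.
  x = 1: f_y(1, y) = -6*y**2 - 18*y - 12; vanishes at y ∈ {-2, -1}. (1, -2): f_x = -8 ≠ 0; (1, -1): f_x = -9 ≠ 0.
  x = 2: f_y(2, y) = -6*y**2 - 20*y - 16; vanishes at y ∈ {-2}. (2, -2): f_x = -1 ≠ 0.
  x = 3: f_y(3, y) = -6*y**2 - 22*y - 20; vanishes at y ∈ {-2}. (3, -2): f_x = 0, f = 0 — SINGULAR.
  x = 4: f_y(4, y) = -6*y**2 - 24*y - 24; vanishes at y ∈ {-2}. (4, -2): f_x = -5 ≠ 0.
Only singular point on the grid: (3, -2).
Classify: substitute x = 3 + u, y = -2 + v and expand: f = -u**3 - u**2 - u*v**2 - 2*v**3 + v**2.
No constant or linear terms (consistent with a singular point). Quadratic part: -u**2 + v**2. Cubic part: -u**3 - u*v**2 - 2*v**3.
The quadratic part v**2 - u**2 = (v − u)(v + u) splits into two distinct linear factors, so there are two distinct tangent lines y − -2 = ±(x − 3) — this is a node (ordinary double point).
Classification: node.


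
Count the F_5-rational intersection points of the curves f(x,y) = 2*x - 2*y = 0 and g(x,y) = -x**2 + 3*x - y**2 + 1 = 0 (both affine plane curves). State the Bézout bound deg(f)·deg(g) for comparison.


Common zeros: ∅; count = 0; Bézout bound = 2.

deg(f) = 1, deg(g) = 2, so Bézout bound = 2.
Scan x ∈ F_5. For each x, list the y ∈ F_5 with f(x, y) ≡ 0 and those with g(x, y) ≡ 0 (mod 5); the common zeros in that column are the intersection.
  x = 0: f ≡ 0 at y ∈ {0}; g ≡ 0 at y ∈ {1, 4}; common: ∅.
  x = 1: f ≡ 0 at y ∈ {1}; g ≡ 0 at y ∈ ∅; common: ∅.
  x = 2: f ≡ 0 at y ∈ {2}; g ≡ 0 at y ∈ ∅; common: ∅.
  x = 3: f ≡ 0 at y ∈ {3}; g ≡ 0 at y ∈ {1, 4}; common: ∅.
  x = 4: f ≡ 0 at y ∈ {4}; g ≡ 0 at y ∈ ∅; common: ∅.
Collecting: common zeros = ∅, so the count is 0.
Comparison with the Bézout bound: 0 ≤ 2 = deg(f)·deg(g), as expected for curves with no common component (the affine F_5-count falls short of the bound because intersections may lie at infinity, over extension fields, or carry multiplicity).


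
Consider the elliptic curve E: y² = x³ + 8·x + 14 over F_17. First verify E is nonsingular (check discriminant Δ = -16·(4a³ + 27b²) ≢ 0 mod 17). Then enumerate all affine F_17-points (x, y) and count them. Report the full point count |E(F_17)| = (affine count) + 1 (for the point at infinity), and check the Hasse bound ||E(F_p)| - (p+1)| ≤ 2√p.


Affine points = {(2, 2), (2, 15), (4, 5), (4, 12), (5, 3), (5, 14), (9, 4), (9, 13), (12, 6), (12, 11)}; affine count = 10; |E(F_17)| = 11.

Discriminant check: Δ ∝ 4a³ + 27b² = 4·8³ + 27·14² = 4·512 + 27·196 ≡ 13 (mod 17). Nonzero ⇒ E is nonsingular.
For each x ∈ F_17, compute rhs = x³ + 8·x + 14 mod 17, then count y ∈ F_17 with y² ≡ rhs.
  x = 0: rhs = 14, matching y values: none (0 points).
  x = 1: rhs = 6, matching y values: none (0 points).
  x = 2: rhs = 4, matching y values: 2, 15 (2 points).
  x = 3: rhs = 14, matching y values: none (0 points).
  x = 4: rhs = 8, matching y values: 5, 12 (2 points).
  x = 5: rhs = 9, matching y values: 3, 14 (2 points).
  x = 6: rhs = 6, matching y values: none (0 points).
  x = 7: rhs = 5, matching y values: none (0 points).
  x = 8: rhs = 12, matching y values: none (0 points).
  x = 9: rhs = 16, matching y values: 4, 13 (2 points).
  x = 10: rhs = 6, matching y values: none (0 points).
  x = 11: rhs = 5, matching y values: none (0 points).
  x = 12: rhs = 2, matching y values: 6, 11 (2 points).
  x = 13: rhs = 3, matching y values: none (0 points).
  x = 14: rhs = 14, matching y values: none (0 points).
  x = 15: rhs = 7, matching y values: none (0 points).
  x = 16: rhs = 5, matching y values: none (0 points).
Total affine count: 10.
Full point count |E(F_17)| = 10 + 1 = 11.
Hasse bound: |11 − (17+1)| = |-7| = 7 ≤ 2√17 ≈ 8.2462 ✓.


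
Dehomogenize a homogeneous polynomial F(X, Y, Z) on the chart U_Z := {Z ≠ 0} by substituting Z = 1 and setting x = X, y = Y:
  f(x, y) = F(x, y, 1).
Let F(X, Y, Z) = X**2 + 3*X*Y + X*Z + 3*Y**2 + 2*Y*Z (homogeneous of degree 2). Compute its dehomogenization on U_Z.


f(x, y) = x**2 + 3*x*y + x + 3*y**2 + 2*y

On U_Z we set Z = 1. Each monomial c·X^i·Y^j·Z^k in F becomes c·x^i·y^j·1^k = c·x^i·y^j.
Substituting Z = 1: F(X, Y, 1) = x**2 + 3*x*y + x + 3*y**2 + 2*y.
Note: deg(f) ≤ deg(F) = 2; strict inequality happens when F is divisible by Z (lost terms).


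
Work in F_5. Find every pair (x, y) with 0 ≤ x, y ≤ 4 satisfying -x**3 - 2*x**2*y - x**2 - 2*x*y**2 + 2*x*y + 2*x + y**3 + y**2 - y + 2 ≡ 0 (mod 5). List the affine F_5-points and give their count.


Affine F_5-points: {(0, 3), (2, 2), (2, 4), (3, 1), (3, 3), (4, 0), (4, 2)}; count = 7.

For each of the 25 pairs (x, y) ∈ F_5², evaluate f(x, y) mod 5. Record the zeros.
  x = 0: [0↦2, 1↦3, 2↦2, 3↦0, 4↦3]  zeros at y ∈ {3}
  x = 1: [0↦2, 1↦1, 2↦4, 3↦2, 4↦1]  zeros at y ∈ ∅
  x = 2: [0↦4, 1↦2, 2↦0, 3↦4, 4↦0]  zeros at y ∈ {2, 4}
  x = 3: [0↦2, 1↦0, 2↦4, 3↦0, 4↦4]  zeros at y ∈ {1, 3}
  x = 4: [0↦0, 1↦4, 2↦0, 3↦4, 4↦2]  zeros at y ∈ {0, 2}
Collecting zeros: affine points = {(0, 3), (2, 2), (2, 4), (3, 1), (3, 3), (4, 0), (4, 2)}.
Total count |C(F_5)_aff| = 7.


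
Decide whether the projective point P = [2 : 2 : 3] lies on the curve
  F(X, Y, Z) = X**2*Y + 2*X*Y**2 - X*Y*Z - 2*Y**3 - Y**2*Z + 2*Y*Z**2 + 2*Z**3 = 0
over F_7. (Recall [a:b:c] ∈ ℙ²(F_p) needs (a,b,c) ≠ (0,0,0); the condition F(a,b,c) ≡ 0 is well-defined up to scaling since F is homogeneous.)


F(2,2,3) ≡ 4 (mod 7); P is NOT on the curve.

Evaluate F(2, 2, 3) term-by-term (mod 7).
  X**2*Y ↦ 1·4·2·1 = 8
  2*X*Y**2 ↦ 2·2·4·1 = 16
  -X*Y*Z ↦ -1·2·2·3 = -12
  -2*Y**3 ↦ -2·1·8·1 = -16
  -Y**2*Z ↦ -1·1·4·3 = -12
  2*Y*Z**2 ↦ 2·1·2·9 = 36
  2*Z**3 ↦ 2·1·1·27 = 54
Sum: F(2, 2, 3) = (8) + (16) + (-12) + (-16) + (-12) + (36) + (54) = 74.
Reducing mod 7: 74 ≡ 4 (mod 7).
Since F(a, b, c) ≡ 4 ≠ 0 (mod 7), P does NOT lie on the curve.


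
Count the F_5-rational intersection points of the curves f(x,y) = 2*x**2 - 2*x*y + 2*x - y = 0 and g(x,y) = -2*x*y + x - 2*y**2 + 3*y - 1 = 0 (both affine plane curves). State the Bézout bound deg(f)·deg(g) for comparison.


Common zeros: {(1, 3)}; count = 1; Bézout bound = 4.

deg(f) = 2, deg(g) = 2, so Bézout bound = 4.
Scan x ∈ F_5. For each x, list the y ∈ F_5 with f(x, y) ≡ 0 and those with g(x, y) ≡ 0 (mod 5); the common zeros in that column are the intersection.
  x = 0: f ≡ 0 at y ∈ {0}; g ≡ 0 at y ∈ {1, 3}; common: ∅.
  x = 1: f ≡ 0 at y ∈ {3}; g ≡ 0 at y ∈ {0, 3}; common: {3}.
  x = 2: f ≡ 0 at y ∈ ∅; g ≡ 0 at y ∈ {3, 4}; common: ∅.
  x = 3: f ≡ 0 at y ∈ {2}; g ≡ 0 at y ∈ {3}; common: ∅.
  x = 4: f ≡ 0 at y ∈ {0}; g ≡ 0 at y ∈ {2, 3}; common: ∅.
Collecting: common zeros = {(1, 3)}, so the count is 1.
Comparison with the Bézout bound: 1 ≤ 4 = deg(f)·deg(g), as expected for curves with no common component (the affine F_5-count falls short of the bound because intersections may lie at infinity, over extension fields, or carry multiplicity).


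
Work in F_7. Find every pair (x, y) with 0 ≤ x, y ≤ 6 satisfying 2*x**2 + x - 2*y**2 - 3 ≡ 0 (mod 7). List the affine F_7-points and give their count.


Affine F_7-points: {(0, 3), (0, 4), (1, 0), (2, 0), (3, 3), (3, 4)}; count = 6.

For each of the 49 pairs (x, y) ∈ F_7², evaluate f(x, y) mod 7. Record the zeros.
  x = 0: [0↦4, 1↦2, 2↦3, 3↦0, 4↦0, 5↦3, 6↦2]  zeros at y ∈ {3, 4}
  x = 1: [0↦0, 1↦5, 2↦6, 3↦3, 4↦3, 5↦6, 6↦5]  zeros at y ∈ {0}
  x = 2: [0↦0, 1↦5, 2↦6, 3↦3, 4↦3, 5↦6, 6↦5]  zeros at y ∈ {0}
  x = 3: [0↦4, 1↦2, 2↦3, 3↦0, 4↦0, 5↦3, 6↦2]  zeros at y ∈ {3, 4}
  x = 4: [0↦5, 1↦3, 2↦4, 3↦1, 4↦1, 5↦4, 6↦3]  zeros at y ∈ ∅
  x = 5: [0↦3, 1↦1, 2↦2, 3↦6, 4↦6, 5↦2, 6↦1]  zeros at y ∈ ∅
  x = 6: [0↦5, 1↦3, 2↦4, 3↦1, 4↦1, 5↦4, 6↦3]  zeros at y ∈ ∅
Collecting zeros: affine points = {(0, 3), (0, 4), (1, 0), (2, 0), (3, 3), (3, 4)}.
Total count |C(F_7)_aff| = 6.


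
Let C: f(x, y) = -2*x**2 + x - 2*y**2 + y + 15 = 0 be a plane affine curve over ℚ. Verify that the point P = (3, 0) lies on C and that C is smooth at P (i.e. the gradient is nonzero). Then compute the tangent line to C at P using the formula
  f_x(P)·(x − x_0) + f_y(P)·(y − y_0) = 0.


Tangent line at P: -11*x + y + 33 = 0.

Step 1: f(3, 0) = 0, so P lies on C.
Step 2: partial derivatives
  f_x(x, y) = 1 - 4*x, f_y(x, y) = 1 - 4*y.
  f_x(P) = -11, f_y(P) = 1 (gradient nonzero, so P is smooth).
Step 3: tangent line at P: -11·(x − 3) + 1·(y − 0) = 0.
Expanding: -11*x + y + 33 = 0.


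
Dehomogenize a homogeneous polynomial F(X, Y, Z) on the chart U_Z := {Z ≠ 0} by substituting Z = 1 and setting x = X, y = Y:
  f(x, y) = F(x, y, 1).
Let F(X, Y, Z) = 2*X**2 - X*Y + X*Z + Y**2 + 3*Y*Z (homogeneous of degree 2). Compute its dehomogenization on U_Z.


f(x, y) = 2*x**2 - x*y + x + y**2 + 3*y

On U_Z we set Z = 1. Each monomial c·X^i·Y^j·Z^k in F becomes c·x^i·y^j·1^k = c·x^i·y^j.
Substituting Z = 1: F(X, Y, 1) = 2*x**2 - x*y + x + y**2 + 3*y.
Note: deg(f) ≤ deg(F) = 2; strict inequality happens when F is divisible by Z (lost terms).


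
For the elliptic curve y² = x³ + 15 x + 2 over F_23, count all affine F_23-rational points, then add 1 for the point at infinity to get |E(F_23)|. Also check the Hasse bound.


Affine points = {(0, 5), (0, 18), (1, 8), (1, 15), (5, 8), (5, 15), (6, 3), (6, 20), (7, 6), (7, 17), (8, 6), (8, 17), (10, 5), (10, 18), (11, 7), (11, 16), (12, 1), (12, 22), (13, 5), (13, 18), (14, 9), (14, 14), (17, 8), (17, 15), (18, 3), (18, 20), (19, 4), (19, 19), (22, 3), (22, 20)}; affine count = 30; |E(F_23)| = 31.

Discriminant check: Δ ∝ 4a³ + 27b² = 4·15³ + 27·2² = 4·3375 + 27·4 ≡ 15 (mod 23). Nonzero ⇒ E is nonsingular.
For each x ∈ F_23, compute rhs = x³ + 15·x + 2 mod 23, then count y ∈ F_23 with y² ≡ rhs.
  x = 0: rhs = 2, matching y values: 5, 18 (2 points).
  x = 1: rhs = 18, matching y values: 8, 15 (2 points).
  x = 2: rhs = 17, matching y values: none (0 points).
  x = 3: rhs = 5, matching y values: none (0 points).
  x = 4: rhs = 11, matching y values: none (0 points).
  x = 5: rhs = 18, matching y values: 8, 15 (2 points).
  x = 6: rhs = 9, matching y values: 3, 20 (2 points).
  x = 7: rhs = 13, matching y values: 6, 17 (2 points).
  x = 8: rhs = 13, matching y values: 6, 17 (2 points).
  x = 9: rhs = 15, matching y values: none (0 points).
  x = 10: rhs = 2, matching y values: 5, 18 (2 points).
  x = 11: rhs = 3, matching y values: 7, 16 (2 points).
  x = 12: rhs = 1, matching y values: 1, 22 (2 points).
  x = 13: rhs = 2, matching y values: 5, 18 (2 points).
  x = 14: rhs = 12, matching y values: 9, 14 (2 points).
  x = 15: rhs = 14, matching y values: none (0 points).
  x = 16: rhs = 14, matching y values: none (0 points).
  x = 17: rhs = 18, matching y values: 8, 15 (2 points).
  x = 18: rhs = 9, matching y values: 3, 20 (2 points).
  x = 19: rhs = 16, matching y values: 4, 19 (2 points).
  x = 20: rhs = 22, matching y values: none (0 points).
  x = 21: rhs = 10, matching y values: none (0 points).
  x = 22: rhs = 9, matching y values: 3, 20 (2 points).
Total affine count: 30.
Full point count |E(F_23)| = 30 + 1 = 31.
Hasse bound: |31 − (23+1)| = |7| = 7 ≤ 2√23 ≈ 9.5917 ✓.


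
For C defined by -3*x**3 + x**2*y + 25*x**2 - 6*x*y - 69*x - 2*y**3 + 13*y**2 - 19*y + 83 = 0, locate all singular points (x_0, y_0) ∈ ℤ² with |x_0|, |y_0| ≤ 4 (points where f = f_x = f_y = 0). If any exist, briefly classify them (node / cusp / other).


Singular points: {(3, 2)}; classification: cusp.

Compute partial derivatives:
  f_x = -9*x**2 + 2*x*y + 50*x - 6*y - 69.
  f_y = x**2 - 6*x - 6*y**2 + 26*y - 19.
Scan x_0 ∈ {−4, ..., 4}. For each x_0, f_y(x_0, y) is a polynomial in y; find its integer roots y ∈ {−4, ..., 4}, then test f_x and f at those candidates.
  x = -4: f_y(-4, y) = -6*y**2 + 26*y + 21; no integer root y with |y| ≤ 4.
  x = -3: f_y(-3, y) = -6*y**2 + 26*y + 8; no integer root y with |y| ≤ 4.
  x = -2: f_y(-2, y) = -6*y**2 + 26*y - 3; no integer root y with |y| ≤ 4.
  x = -1: f_y(-1, y) = -6*y**2 + 26*y - 12; no integer root y with |y| ≤ 4.
  x = 0: f_y(0, y) = -6*y**2 + 26*y - 19; no integer root y with |y| ≤ 4.
  x = 1: f_y(1, y) = -6*y**2 + 26*y - 24; vanishes at y ∈ {3}. (1, 3): f_x = -40 ≠ 0.
  x = 2: f_y(2, y) = -6*y**2 + 26*y - 27; no integer root y with |y| ≤ 4.
  x = 3: f_y(3, y) = -6*y**2 + 26*y - 28; vanishes at y ∈ {2}. (3, 2): f_x = 0, f = 0 — SINGULAR.
  x = 4: f_y(4, y) = -6*y**2 + 26*y - 27; no integer root y with |y| ≤ 4.
Only singular point on the grid: (3, 2).
Classify: substitute x = 3 + u, y = 2 + v and expand: f = -3*u**3 + u**2*v - 2*v**3 + v**2.
No constant or linear terms (consistent with a singular point). Quadratic part: v**2. Cubic part: -3*u**3 + u**2*v - 2*v**3.
The quadratic part v**2 is a perfect square, so there is a single (double) tangent line v = 0, i.e. y = 2. Restricting the cubic part to that line (v = 0) leaves -3*u**3 ≠ 0, so f is not divisible by v and the branch is v² ≈ 3*u**3 to lowest order — this is a cusp.
Classification: cusp.


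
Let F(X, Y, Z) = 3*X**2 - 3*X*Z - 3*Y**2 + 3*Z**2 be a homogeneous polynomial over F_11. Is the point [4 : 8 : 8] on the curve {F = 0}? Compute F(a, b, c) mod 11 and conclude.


F(4,8,8) ≡ 7 (mod 11); P is NOT on the curve.

Evaluate F(4, 8, 8) term-by-term (mod 11).
  3*X**2 ↦ 3·16·1·1 = 48
  -3*X*Z ↦ -3·4·1·8 = -96
  -3*Y**2 ↦ -3·1·64·1 = -192
  3*Z**2 ↦ 3·1·1·64 = 192
Sum: F(4, 8, 8) = (48) + (-96) + (-192) + (192) = -48.
Reducing mod 11: -48 ≡ 7 (mod 11).
Since F(a, b, c) ≡ 7 ≠ 0 (mod 11), P does NOT lie on the curve.


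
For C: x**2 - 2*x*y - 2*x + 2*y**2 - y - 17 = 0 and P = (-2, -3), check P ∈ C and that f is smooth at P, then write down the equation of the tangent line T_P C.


Tangent line at P: -9*y - 27 = 0.

Step 1: f(-2, -3) = 0, so P lies on C.
Step 2: partial derivatives
  f_x(x, y) = 2*x - 2*y - 2, f_y(x, y) = -2*x + 4*y - 1.
  f_x(P) = 0, f_y(P) = -9 (gradient nonzero, so P is smooth).
Step 3: tangent line at P: 0·(x − -2) + -9·(y − -3) = 0.
Expanding: -9*y - 27 = 0.


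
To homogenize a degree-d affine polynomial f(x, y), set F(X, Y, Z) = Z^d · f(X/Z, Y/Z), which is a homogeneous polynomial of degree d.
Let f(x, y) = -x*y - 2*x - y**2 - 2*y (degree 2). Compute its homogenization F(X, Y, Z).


F(X, Y, Z) = -X*Y - 2*X*Z - Y**2 - 2*Y*Z

deg(f) = 2.
Substitute x = X/Z, y = Y/Z into f, then multiply by Z^2.
  monomial -1·x^1·y^1 ↦ -1·X^1·Y^1·Z^0.
  monomial -2·x^1·y^0 ↦ -2·X^1·Y^0·Z^1.
  monomial -1·x^0·y^2 ↦ -1·X^0·Y^2·Z^0.
  monomial -2·x^0·y^1 ↦ -2·X^0·Y^1·Z^1.
Collecting: F(X, Y, Z) = -X*Y - 2*X*Z - Y**2 - 2*Y*Z.


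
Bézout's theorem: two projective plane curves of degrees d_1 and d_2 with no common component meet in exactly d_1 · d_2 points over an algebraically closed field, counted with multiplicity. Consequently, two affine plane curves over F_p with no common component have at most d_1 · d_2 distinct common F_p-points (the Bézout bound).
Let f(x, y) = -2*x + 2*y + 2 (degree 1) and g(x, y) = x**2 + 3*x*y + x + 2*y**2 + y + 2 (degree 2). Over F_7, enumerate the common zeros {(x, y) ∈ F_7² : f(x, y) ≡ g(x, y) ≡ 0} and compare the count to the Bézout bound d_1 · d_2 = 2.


Common zeros: {(3, 2), (6, 5)}; count = 2; Bézout bound = 2.

deg(f) = 1, deg(g) = 2, so Bézout bound = 2.
Scan x ∈ F_7. For each x, list the y ∈ F_7 with f(x, y) ≡ 0 and those with g(x, y) ≡ 0 (mod 7); the common zeros in that column are the intersection.
  x = 0: f ≡ 0 at y ∈ {6}; g ≡ 0 at y ∈ ∅; common: ∅.
  x = 1: f ≡ 0 at y ∈ {0}; g ≡ 0 at y ∈ ∅; common: ∅.
  x = 2: f ≡ 0 at y ∈ {1}; g ≡ 0 at y ∈ ∅; common: ∅.
  x = 3: f ≡ 0 at y ∈ {2}; g ≡ 0 at y ∈ {0, 2}; common: {2}.
  x = 4: f ≡ 0 at y ∈ {3}; g ≡ 0 at y ∈ {2}; common: ∅.
  x = 5: f ≡ 0 at y ∈ {4}; g ≡ 0 at y ∈ {3}; common: ∅.
  x = 6: f ≡ 0 at y ∈ {5}; g ≡ 0 at y ∈ {3, 5}; common: {5}.
Collecting: common zeros = {(3, 2), (6, 5)}, so the count is 2.
Comparison with the Bézout bound: 2 ≤ 2 = deg(f)·deg(g), as expected for curves with no common component (the bound is attained).


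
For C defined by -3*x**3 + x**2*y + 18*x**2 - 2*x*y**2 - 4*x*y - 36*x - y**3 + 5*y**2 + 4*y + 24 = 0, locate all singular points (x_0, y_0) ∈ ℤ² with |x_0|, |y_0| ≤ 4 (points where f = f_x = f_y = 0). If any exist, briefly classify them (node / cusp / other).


Singular points: {(2, 0)}; classification: cusp.

Compute partial derivatives:
  f_x = -9*x**2 + 2*x*y + 36*x - 2*y**2 - 4*y - 36.
  f_y = x**2 - 4*x*y - 4*x - 3*y**2 + 10*y + 4.
Scan x_0 ∈ {−4, ..., 4}. For each x_0, f_y(x_0, y) is a polynomial in y; find its integer roots y ∈ {−4, ..., 4}, then test f_x and f at those candidates.
  x = -4: f_y(-4, y) = -3*y**2 + 26*y + 36; no integer root y with |y| ≤ 4.
  x = -3: f_y(-3, y) = -3*y**2 + 22*y + 25; vanishes at y ∈ {-1}. (-3, -1): f_x = -217 ≠ 0.
  x = -2: f_y(-2, y) = -3*y**2 + 18*y + 16; no integer root y with |y| ≤ 4.
  x = -1: f_y(-1, y) = -3*y**2 + 14*y + 9; no integer root y with |y| ≤ 4.
  x = 0: f_y(0, y) = -3*y**2 + 10*y + 4; no integer root y with |y| ≤ 4.
  x = 1: f_y(1, y) = -3*y**2 + 6*y + 1; no integer root y with |y| ≤ 4.
  x = 2: f_y(2, y) = -3*y**2 + 2*y; vanishes at y ∈ {0}. (2, 0): f_x = 0, f = 0 — SINGULAR.
  x = 3: f_y(3, y) = -3*y**2 - 2*y + 1; vanishes at y ∈ {-1}. (3, -1): f_x = -13 ≠ 0.
  x = 4: f_y(4, y) = -3*y**2 - 6*y + 4; no integer root y with |y| ≤ 4.
Only singular point on the grid: (2, 0).
Classify: substitute x = 2 + u, y = 0 + v and expand: f = -3*u**3 + u**2*v - 2*u*v**2 - v**3 + v**2.
No constant or linear terms (consistent with a singular point). Quadratic part: v**2. Cubic part: -3*u**3 + u**2*v - 2*u*v**2 - v**3.
The quadratic part v**2 is a perfect square, so there is a single (double) tangent line v = 0, i.e. y = 0. Restricting the cubic part to that line (v = 0) leaves -3*u**3 ≠ 0, so f is not divisible by v and the branch is v² ≈ 3*u**3 to lowest order — this is a cusp.
Classification: cusp.


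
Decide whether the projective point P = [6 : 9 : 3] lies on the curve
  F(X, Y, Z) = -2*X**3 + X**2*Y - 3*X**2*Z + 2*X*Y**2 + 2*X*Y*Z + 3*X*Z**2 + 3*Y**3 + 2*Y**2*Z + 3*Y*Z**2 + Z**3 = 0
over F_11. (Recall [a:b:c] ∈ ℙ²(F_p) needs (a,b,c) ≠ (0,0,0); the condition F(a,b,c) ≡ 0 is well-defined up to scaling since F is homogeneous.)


F(6,9,3) ≡ 9 (mod 11); P is NOT on the curve.

Evaluate F(6, 9, 3) term-by-term (mod 11).
  -2*X**3 ↦ -2·216·1·1 = -432
  X**2*Y ↦ 1·36·9·1 = 324
  -3*X**2*Z ↦ -3·36·1·3 = -324
  2*X*Y**2 ↦ 2·6·81·1 = 972
  2*X*Y*Z ↦ 2·6·9·3 = 324
  3*X*Z**2 ↦ 3·6·1·9 = 162
  3*Y**3 ↦ 3·1·729·1 = 2187
  2*Y**2*Z ↦ 2·1·81·3 = 486
  3*Y*Z**2 ↦ 3·1·9·9 = 243
  Z**3 ↦ 1·1·1·27 = 27
Sum: F(6, 9, 3) = (-432) + (324) + (-324) + (972) + (324) + (162) + (2187) + (486) + (243) + (27) = 3969.
Reducing mod 11: 3969 ≡ 9 (mod 11).
Since F(a, b, c) ≡ 9 ≠ 0 (mod 11), P does NOT lie on the curve.


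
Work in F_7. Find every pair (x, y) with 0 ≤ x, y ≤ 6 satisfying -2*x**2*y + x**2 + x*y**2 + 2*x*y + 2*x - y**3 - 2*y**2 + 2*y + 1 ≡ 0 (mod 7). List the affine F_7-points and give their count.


Affine F_7-points: {(0, 1), (2, 4), (2, 5), (3, 6), (5, 1), (6, 0), (6, 5), (6, 6)}; count = 8.

For each of the 49 pairs (x, y) ∈ F_7², evaluate f(x, y) mod 7. Record the zeros.
  x = 0: [0↦1, 1↦0, 2↦3, 3↦4, 4↦4, 5↦4, 6↦5]  zeros at y ∈ {1}
  x = 1: [0↦4, 1↦4, 2↦3, 3↦2, 4↦2, 5↦4, 6↦2]  zeros at y ∈ ∅
  x = 2: [0↦2, 1↦6, 2↦4, 3↦4, 4↦0, 5↦0, 6↦5]  zeros at y ∈ {4, 5}
  x = 3: [0↦2, 1↦6, 2↦6, 3↦3, 4↦5, 5↦6, 6↦0]  zeros at y ∈ {6}
  x = 4: [0↦4, 1↦4, 2↦2, 3↦6, 4↦3, 5↦1, 6↦1]  zeros at y ∈ ∅
  x = 5: [0↦1, 1↦0, 2↦6, 3↦6, 4↦1, 5↦6, 6↦1]  zeros at y ∈ {1}
  x = 6: [0↦0, 1↦1, 2↦4, 3↦3, 4↦6, 5↦0, 6↦0]  zeros at y ∈ {0, 5, 6}
Collecting zeros: affine points = {(0, 1), (2, 4), (2, 5), (3, 6), (5, 1), (6, 0), (6, 5), (6, 6)}.
Total count |C(F_7)_aff| = 8.


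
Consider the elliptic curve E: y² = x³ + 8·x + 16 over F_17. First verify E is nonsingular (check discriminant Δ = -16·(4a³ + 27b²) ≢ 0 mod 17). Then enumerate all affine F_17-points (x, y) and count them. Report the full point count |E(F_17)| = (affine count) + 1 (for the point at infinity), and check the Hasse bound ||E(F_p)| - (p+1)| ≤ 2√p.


Affine points = {(0, 4), (0, 13), (1, 5), (1, 12), (3, 4), (3, 13), (6, 5), (6, 12), (9, 1), (9, 16), (10, 5), (10, 12), (12, 2), (12, 15), (14, 4), (14, 13), (15, 3), (15, 14)}; affine count = 18; |E(F_17)| = 19.

Discriminant check: Δ ∝ 4a³ + 27b² = 4·8³ + 27·16² = 4·512 + 27·256 ≡ 1 (mod 17). Nonzero ⇒ E is nonsingular.
For each x ∈ F_17, compute rhs = x³ + 8·x + 16 mod 17, then count y ∈ F_17 with y² ≡ rhs.
  x = 0: rhs = 16, matching y values: 4, 13 (2 points).
  x = 1: rhs = 8, matching y values: 5, 12 (2 points).
  x = 2: rhs = 6, matching y values: none (0 points).
  x = 3: rhs = 16, matching y values: 4, 13 (2 points).
  x = 4: rhs = 10, matching y values: none (0 points).
  x = 5: rhs = 11, matching y values: none (0 points).
  x = 6: rhs = 8, matching y values: 5, 12 (2 points).
  x = 7: rhs = 7, matching y values: none (0 points).
  x = 8: rhs = 14, matching y values: none (0 points).
  x = 9: rhs = 1, matching y values: 1, 16 (2 points).
  x = 10: rhs = 8, matching y values: 5, 12 (2 points).
  x = 11: rhs = 7, matching y values: none (0 points).
  x = 12: rhs = 4, matching y values: 2, 15 (2 points).
  x = 13: rhs = 5, matching y values: none (0 points).
  x = 14: rhs = 16, matching y values: 4, 13 (2 points).
  x = 15: rhs = 9, matching y values: 3, 14 (2 points).
  x = 16: rhs = 7, matching y values: none (0 points).
Total affine count: 18.
Full point count |E(F_17)| = 18 + 1 = 19.
Hasse bound: |19 − (17+1)| = |1| = 1 ≤ 2√17 ≈ 8.2462 ✓.


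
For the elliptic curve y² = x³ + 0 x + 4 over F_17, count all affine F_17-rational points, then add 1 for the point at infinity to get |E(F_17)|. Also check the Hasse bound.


Affine points = {(0, 2), (0, 15), (4, 0), (6, 4), (6, 13), (9, 6), (9, 11), (10, 1), (10, 16), (11, 3), (11, 14), (12, 7), (12, 10), (13, 5), (13, 12), (15, 8), (15, 9)}; affine count = 17; |E(F_17)| = 18.

Discriminant check: Δ ∝ 4a³ + 27b² = 4·0³ + 27·4² = 4·0 + 27·16 ≡ 7 (mod 17). Nonzero ⇒ E is nonsingular.
For each x ∈ F_17, compute rhs = x³ + 0·x + 4 mod 17, then count y ∈ F_17 with y² ≡ rhs.
  x = 0: rhs = 4, matching y values: 2, 15 (2 points).
  x = 1: rhs = 5, matching y values: none (0 points).
  x = 2: rhs = 12, matching y values: none (0 points).
  x = 3: rhs = 14, matching y values: none (0 points).
  x = 4: rhs = 0, matching y values: 0 (1 points).
  x = 5: rhs = 10, matching y values: none (0 points).
  x = 6: rhs = 16, matching y values: 4, 13 (2 points).
  x = 7: rhs = 7, matching y values: none (0 points).
  x = 8: rhs = 6, matching y values: none (0 points).
  x = 9: rhs = 2, matching y values: 6, 11 (2 points).
  x = 10: rhs = 1, matching y values: 1, 16 (2 points).
  x = 11: rhs = 9, matching y values: 3, 14 (2 points).
  x = 12: rhs = 15, matching y values: 7, 10 (2 points).
  x = 13: rhs = 8, matching y values: 5, 12 (2 points).
  x = 14: rhs = 11, matching y values: none (0 points).
  x = 15: rhs = 13, matching y values: 8, 9 (2 points).
  x = 16: rhs = 3, matching y values: none (0 points).
Total affine count: 17.
Full point count |E(F_17)| = 17 + 1 = 18.
Hasse bound: |18 − (17+1)| = |0| = 0 ≤ 2√17 ≈ 8.2462 ✓.


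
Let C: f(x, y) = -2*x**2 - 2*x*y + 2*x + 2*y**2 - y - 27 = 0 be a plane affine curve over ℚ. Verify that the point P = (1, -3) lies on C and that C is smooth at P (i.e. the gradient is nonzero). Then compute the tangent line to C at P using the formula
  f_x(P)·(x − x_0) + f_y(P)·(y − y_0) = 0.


Tangent line at P: 4*x - 15*y - 49 = 0.

Step 1: f(1, -3) = 0, so P lies on C.
Step 2: partial derivatives
  f_x(x, y) = -4*x - 2*y + 2, f_y(x, y) = -2*x + 4*y - 1.
  f_x(P) = 4, f_y(P) = -15 (gradient nonzero, so P is smooth).
Step 3: tangent line at P: 4·(x − 1) + -15·(y − -3) = 0.
Expanding: 4*x - 15*y - 49 = 0.


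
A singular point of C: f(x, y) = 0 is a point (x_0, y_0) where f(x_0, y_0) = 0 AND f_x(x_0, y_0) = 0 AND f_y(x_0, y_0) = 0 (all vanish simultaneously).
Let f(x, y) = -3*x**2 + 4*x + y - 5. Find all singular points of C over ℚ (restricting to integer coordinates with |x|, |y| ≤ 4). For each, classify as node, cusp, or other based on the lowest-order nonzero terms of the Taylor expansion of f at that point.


No singular points in the scanned grid; C is smooth there.

Compute partial derivatives:
  f_x = 4 - 6*x.
  f_y = 1.
f_y = 1 is a nonzero constant, so f_y never vanishes: no point (x, y) can satisfy f = f_x = f_y = 0. In particular no (x, y) ∈ {−4, ..., 4}² is singular; the curve is smooth.


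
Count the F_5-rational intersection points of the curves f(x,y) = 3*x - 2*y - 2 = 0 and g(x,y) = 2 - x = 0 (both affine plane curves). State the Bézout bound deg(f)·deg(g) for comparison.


Common zeros: {(2, 2)}; count = 1; Bézout bound = 1.

deg(f) = 1, deg(g) = 1, so Bézout bound = 1.
Scan x ∈ F_5. For each x, list the y ∈ F_5 with f(x, y) ≡ 0 and those with g(x, y) ≡ 0 (mod 5); the common zeros in that column are the intersection.
  x = 0: f ≡ 0 at y ∈ {4}; g ≡ 0 at y ∈ ∅; common: ∅.
  x = 1: f ≡ 0 at y ∈ {3}; g ≡ 0 at y ∈ ∅; common: ∅.
  x = 2: f ≡ 0 at y ∈ {2}; g ≡ 0 at y ∈ {0, 1, 2, 3, 4}; common: {2}.
  x = 3: f ≡ 0 at y ∈ {1}; g ≡ 0 at y ∈ ∅; common: ∅.
  x = 4: f ≡ 0 at y ∈ {0}; g ≡ 0 at y ∈ ∅; common: ∅.
Collecting: common zeros = {(2, 2)}, so the count is 1.
Comparison with the Bézout bound: 1 ≤ 1 = deg(f)·deg(g), as expected for curves with no common component (the bound is attained).
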